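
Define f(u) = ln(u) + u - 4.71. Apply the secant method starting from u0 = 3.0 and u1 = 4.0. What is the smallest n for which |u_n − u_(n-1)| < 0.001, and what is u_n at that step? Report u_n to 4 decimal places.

f(3.0) = -0.611388, f(4.0) = 0.676294
u2 = 4.000000 − 0.676294·(1.000000)/(1.287682) = 3.474797;  |Δ| = 0.525203
f(3.474797) = 0.010333
u3 = 3.474797 − 0.010333·(-0.525203)/(-0.665961) = 3.466648;  |Δ| = 0.008149
f(3.466648) = -0.000164
u4 = 3.466648 − (-0.000164)·(-0.008149)/(-0.010497) = 3.466775;  |Δ| = 0.000127
|u4 − u3| = 0.000127 < 0.001

n = 4, u_n = 3.4668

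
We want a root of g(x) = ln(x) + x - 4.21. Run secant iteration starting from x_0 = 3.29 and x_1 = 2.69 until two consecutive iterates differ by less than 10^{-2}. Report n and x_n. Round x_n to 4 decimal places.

n = 3, x_n = 3.0839

g(3.29) = 0.270888, g(2.69) = -0.530459
x_2 = 2.690000 − (-0.530459)·(-0.600000)/(-0.801346) = 3.087176;  |Δ| = 0.397176
g(3.087176) = 0.004432
x_3 = 3.087176 − 0.004432·(0.397176)/(0.534891) = 3.083885;  |Δ| = 0.003291
|x_3 − x_2| = 0.003291 < 10^{-2}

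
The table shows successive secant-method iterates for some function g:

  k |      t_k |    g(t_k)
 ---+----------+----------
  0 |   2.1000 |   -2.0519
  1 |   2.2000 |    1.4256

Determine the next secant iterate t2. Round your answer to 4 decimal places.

t2 = 2.2000 − 1.4256·(2.2000 − 2.1000) / (1.4256 − (-2.0519))
   = 2.2000 − (0.142560)/(3.477500) = 2.159005

2.1590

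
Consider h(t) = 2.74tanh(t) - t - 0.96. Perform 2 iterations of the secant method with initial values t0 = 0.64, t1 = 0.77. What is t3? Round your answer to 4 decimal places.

h(0.64) = -0.052175, h(0.77) = 0.042587
t2 = 0.770000 − 0.042587·(0.770000 − 0.640000) / (0.042587 − (-0.052175)) = 0.770000 − (0.005536)/(0.094762) = 0.711577
h(0.711577) = 0.004385
t3 = 0.711577 − 0.004385·(0.711577 − 0.770000) / (0.004385 − 0.042587) = 0.711577 − (-0.000256)/(-0.038202) = 0.704872

0.7049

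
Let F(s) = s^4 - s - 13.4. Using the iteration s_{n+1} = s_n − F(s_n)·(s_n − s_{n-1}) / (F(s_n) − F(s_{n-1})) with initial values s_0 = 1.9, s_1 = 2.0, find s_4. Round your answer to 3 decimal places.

1.980

F(1.9) = -2.26790, F(2.0) = 0.60000
s_2 = 2.00000 − 0.60000·(2.00000 − 1.90000) / (0.60000 − (-2.26790)) = 2.00000 − (0.06000)/(2.86790) = 1.97908
F(1.97908) = -0.03813
s_3 = 1.97908 − (-0.03813)·(1.97908 − 2.00000) / (-0.03813 − 0.60000) = 1.97908 − (0.00080)/(-0.63813) = 1.98033
F(1.98033) = -0.00058
s_4 = 1.98033 − (-0.00058)·(1.98033 − 1.97908) / (-0.00058 − (-0.03813)) = 1.98033 − (0.00000)/(0.03754) = 1.98035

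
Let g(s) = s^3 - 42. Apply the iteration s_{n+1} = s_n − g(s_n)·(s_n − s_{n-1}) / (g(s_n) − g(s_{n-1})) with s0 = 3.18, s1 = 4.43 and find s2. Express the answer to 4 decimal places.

3.4046

g(3.18) = -9.842568, g(4.43) = 44.938307
s2 = 4.430000 − 44.938307·(4.430000 − 3.180000) / (44.938307 − (-9.842568)) = 4.430000 − (56.172884)/(54.780875) = 3.404590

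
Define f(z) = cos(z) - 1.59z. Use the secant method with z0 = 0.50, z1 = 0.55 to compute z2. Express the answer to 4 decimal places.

f(0.50) = 0.082583, f(0.55) = -0.021975
z2 = 0.550000 − (-0.021975)·(0.550000 − 0.500000) / (-0.021975 − 0.082583) = 0.550000 − (-0.001099)/(-0.104558) = 0.539491

0.5395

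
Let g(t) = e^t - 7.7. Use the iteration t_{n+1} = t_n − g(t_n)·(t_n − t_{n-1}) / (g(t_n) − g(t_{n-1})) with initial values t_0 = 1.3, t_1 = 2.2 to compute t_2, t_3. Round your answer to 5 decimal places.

g(1.3) = -4.0307033, g(2.2) = 1.3250135
t_2 = 2.2000000 − 1.3250135·(2.2000000 − 1.3000000) / (1.3250135 − (-4.0307033)) = 2.2000000 − (1.1925121)/(5.3557168) = 1.9773385
g(1.9773385) = -0.4765082
t_3 = 1.9773385 − (-0.4765082)·(1.9773385 − 2.2000000) / (-0.4765082 − 1.3250135) = 1.9773385 − (0.1061001)/(-1.8015217) = 2.0362331

1.97734, 2.03623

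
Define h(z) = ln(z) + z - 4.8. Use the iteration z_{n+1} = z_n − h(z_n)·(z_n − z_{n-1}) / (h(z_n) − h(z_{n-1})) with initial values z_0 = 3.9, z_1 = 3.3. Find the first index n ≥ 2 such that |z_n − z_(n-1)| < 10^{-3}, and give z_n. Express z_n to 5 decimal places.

h(3.9) = 0.4609766, h(3.3) = -0.3060775
z_2 = 3.3000000 − (-0.3060775)·(-0.6000000)/(-0.7670541) = 3.5394180;  |Δ| = 0.2394180
h(3.5394180) = 0.0033802
z_3 = 3.5394180 − 0.0033802·(0.2394180)/(0.3094578) = 3.5368028;  |Δ| = 0.0026152
h(3.5368028) = 0.0000259
z_4 = 3.5368028 − 0.0000259·(-0.0026152)/(-0.0033543) = 3.5367826;  |Δ| = 0.0000202
|z_4 − z_3| = 0.0000202 < 10^{-3}

n = 4, z_n = 3.53678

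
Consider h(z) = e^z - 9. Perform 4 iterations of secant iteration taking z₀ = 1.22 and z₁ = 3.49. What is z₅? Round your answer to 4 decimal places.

2.1834

h(1.22) = -5.612812, h(3.49) = 23.785948
z₂ = 3.490000 − 23.785948·(3.490000 − 1.220000) / (23.785948 − (-5.612812)) = 3.490000 − (53.994101)/(29.398760) = 1.653388
h(1.653388) = -3.775347
z₃ = 1.653388 − (-3.775347)·(1.653388 − 3.490000) / (-3.775347 − 23.785948) = 1.653388 − (6.933845)/(-27.561294) = 1.904968
h(1.904968) = -2.280810
z₄ = 1.904968 − (-2.280810)·(1.904968 − 1.653388) / (-2.280810 − (-3.775347)) = 1.904968 − (-0.573804)/(1.494536) = 2.288902
h(2.288902) = 0.864103
z₅ = 2.288902 − 0.864103·(2.288902 − 1.904968) / (0.864103 − (-2.280810)) = 2.288902 − (0.331759)/(3.144913) = 2.183412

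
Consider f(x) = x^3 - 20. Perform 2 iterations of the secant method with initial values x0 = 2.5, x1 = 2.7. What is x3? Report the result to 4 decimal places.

f(2.5) = -4.375000, f(2.7) = -0.317000
x2 = 2.700000 − (-0.317000)·(2.700000 − 2.500000) / (-0.317000 − (-4.375000)) = 2.700000 − (-0.063400)/(4.058000) = 2.715623
f(2.715623) = 0.026666
x3 = 2.715623 − 0.026666·(2.715623 − 2.700000) / (0.026666 − (-0.317000)) = 2.715623 − (0.000417)/(0.343666) = 2.714411

2.7144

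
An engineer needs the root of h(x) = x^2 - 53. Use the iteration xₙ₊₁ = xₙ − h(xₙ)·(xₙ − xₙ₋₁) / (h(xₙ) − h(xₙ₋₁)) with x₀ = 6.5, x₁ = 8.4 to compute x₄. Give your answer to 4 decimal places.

7.2801

h(6.5) = -10.750000, h(8.4) = 17.560000
x₂ = 8.400000 − 17.560000·(8.400000 − 6.500000) / (17.560000 − (-10.750000)) = 8.400000 − (33.364000)/(28.310000) = 7.221477
h(7.221477) = -0.850277
x₃ = 7.221477 − (-0.850277)·(7.221477 − 8.400000) / (-0.850277 − 17.560000) = 7.221477 − (1.002071)/(-18.410277) = 7.275907
h(7.275907) = -0.061184
x₄ = 7.275907 − (-0.061184)·(7.275907 − 7.221477) / (-0.061184 − (-0.850277)) = 7.275907 − (-0.003330)/(0.789093) = 7.280127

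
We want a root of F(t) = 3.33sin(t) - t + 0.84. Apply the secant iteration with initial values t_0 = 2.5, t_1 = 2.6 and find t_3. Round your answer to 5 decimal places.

2.58871

F(2.5) = 0.3329122, F(2.6) = -0.0433804
t_2 = 2.6000000 − (-0.0433804)·(2.6000000 − 2.5000000) / (-0.0433804 − 0.3329122) = 2.6000000 − (-0.0043380)/(-0.3762927) = 2.5884716
F(2.5884716) = 0.0009287
t_3 = 2.5884716 − 0.0009287·(2.5884716 − 2.6000000) / (0.0009287 − (-0.0433804)) = 2.5884716 − (-0.0000107)/(0.0443091) = 2.5887132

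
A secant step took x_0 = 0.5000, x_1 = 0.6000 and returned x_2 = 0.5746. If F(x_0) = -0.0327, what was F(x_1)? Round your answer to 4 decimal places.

0.0111

The secant line through (0.5000, -0.0327) and (0.6000, F(x_1)) crosses zero at x_2 = 0.5746.
So (0.5000, -0.0327), (0.6000, F(x_1)), (0.5746, 0) are collinear:
F(x_1) = -0.0327 · (0.6000 − 0.5746) / (0.5000 − 0.5746) = -0.0327 · (0.025400)/(-0.074600) = 0.011134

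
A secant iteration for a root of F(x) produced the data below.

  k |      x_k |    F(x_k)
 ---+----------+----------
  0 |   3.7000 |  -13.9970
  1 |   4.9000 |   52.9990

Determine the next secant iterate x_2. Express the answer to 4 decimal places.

3.9507

x_2 = 4.9000 − 52.9990·(4.9000 − 3.7000) / (52.9990 − (-13.9970))
   = 4.9000 − (63.598800)/(66.996000) = 3.950708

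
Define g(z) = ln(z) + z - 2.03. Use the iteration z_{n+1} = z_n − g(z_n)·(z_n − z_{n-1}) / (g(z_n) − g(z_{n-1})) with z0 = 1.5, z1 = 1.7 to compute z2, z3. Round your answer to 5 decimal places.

g(1.5) = -0.1245349, g(1.7) = 0.2006283
z2 = 1.7000000 − 0.2006283·(1.7000000 − 1.5000000) / (0.2006283 − (-0.1245349)) = 1.7000000 − (0.0401257)/(0.3251631) = 1.5765984
g(1.5765984) = 0.0018680
z3 = 1.5765984 − 0.0018680·(1.5765984 − 1.7000000) / (0.0018680 − 0.2006283) = 1.5765984 − (-0.0002305)/(-0.1987602) = 1.5754386

1.57660, 1.57544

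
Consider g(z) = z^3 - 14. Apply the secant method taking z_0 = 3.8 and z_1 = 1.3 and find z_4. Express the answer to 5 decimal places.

g(3.8) = 40.8720000, g(1.3) = -11.8030000
z_2 = 1.3000000 − (-11.8030000)·(1.3000000 − 3.8000000) / (-11.8030000 − 40.8720000) = 1.3000000 − (29.5075000)/(-52.6750000) = 1.8601804
g(1.8601804) = -7.5632720
z_3 = 1.8601804 − (-7.5632720)·(1.8601804 − 1.3000000) / (-7.5632720 − (-11.8030000)) = 1.8601804 − (-4.2367964)/(4.2397280) = 2.8594889
g(2.8594889) = 9.3811160
z_4 = 2.8594889 − 9.3811160·(2.8594889 − 1.8601804) / (9.3811160 − (-7.5632720)) = 2.8594889 − (9.3746292)/(16.9443880) = 2.3062302

2.30623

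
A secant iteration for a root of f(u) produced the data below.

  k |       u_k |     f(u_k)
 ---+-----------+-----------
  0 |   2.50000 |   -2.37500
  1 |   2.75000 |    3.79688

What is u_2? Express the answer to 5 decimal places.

2.59620

u_2 = 2.75000 − 3.79688·(2.75000 − 2.50000) / (3.79688 − (-2.37500))
   = 2.75000 − (0.9492200)/(6.1718800) = 2.5962025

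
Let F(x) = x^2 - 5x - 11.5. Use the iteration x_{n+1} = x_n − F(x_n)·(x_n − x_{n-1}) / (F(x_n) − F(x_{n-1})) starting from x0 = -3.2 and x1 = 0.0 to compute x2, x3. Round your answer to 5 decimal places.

F(-3.2) = 14.7400000, F(0.0) = -11.5000000
x2 = 0.0000000 − (-11.5000000)·(0.0000000 − (-3.2000000)) / (-11.5000000 − 14.7400000) = 0.0000000 − (-36.8000000)/(-26.2400000) = -1.4024390
F(-1.4024390) = -2.5209697
x3 = -1.4024390 − (-2.5209697)·(-1.4024390 − 0.0000000) / (-2.5209697 − (-11.5000000)) = -1.4024390 − (3.5355062)/(8.9790303) = -1.7961905

-1.40244, -1.79619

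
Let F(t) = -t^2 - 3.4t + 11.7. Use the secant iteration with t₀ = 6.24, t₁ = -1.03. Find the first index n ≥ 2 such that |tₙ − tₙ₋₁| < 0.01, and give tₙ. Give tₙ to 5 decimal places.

n = 7, tₙ = 2.11967

F(6.24) = -48.4536000, F(-1.03) = 14.1411000
t₂ = -1.0300000 − 14.1411000·(-7.2700000)/(62.5947000) = 0.6124042;  |Δ| = 1.6424042
F(0.6124042) = 9.2427869
t₃ = 0.6124042 − 9.2427869·(1.6424042)/(-4.8983131) = 3.7115103;  |Δ| = 3.0991061
F(3.7115103) = -14.6944432
t₄ = 3.7115103 − (-14.6944432)·(3.0991061)/(-23.9372301) = 1.8090496;  |Δ| = 1.9024606
F(1.8090496) = 2.2765708
t₅ = 1.8090496 − 2.2765708·(-1.9024606)/(16.9710140) = 2.0642545;  |Δ| = 0.2552049
F(2.0642545) = 0.4203878
t₆ = 2.0642545 − 0.4203878·(0.2552049)/(-1.8561831) = 2.1220533;  |Δ| = 0.0577987
F(2.1220533) = -0.0180912
t₇ = 2.1220533 − (-0.0180912)·(0.0577987)/(-0.4384790) = 2.1196686;  |Δ| = 0.0023847
|t₇ − t₆| = 0.0023847 < 0.01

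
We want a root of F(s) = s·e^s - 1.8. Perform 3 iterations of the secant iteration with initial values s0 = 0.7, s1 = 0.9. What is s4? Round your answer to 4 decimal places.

0.8049

F(0.7) = -0.390373, F(0.9) = 0.413643
s2 = 0.900000 − 0.413643·(0.900000 − 0.700000) / (0.413643 − (-0.390373)) = 0.900000 − (0.082729)/(0.804016) = 0.797106
F(0.797106) = -0.031135
s3 = 0.797106 − (-0.031135)·(0.797106 − 0.900000) / (-0.031135 − 0.413643) = 0.797106 − (0.003204)/(-0.444778) = 0.804309
F(0.804309) = -0.002249
s4 = 0.804309 − (-0.002249)·(0.804309 − 0.797106) / (-0.002249 − (-0.031135)) = 0.804309 − (-0.000016)/(0.028886) = 0.804869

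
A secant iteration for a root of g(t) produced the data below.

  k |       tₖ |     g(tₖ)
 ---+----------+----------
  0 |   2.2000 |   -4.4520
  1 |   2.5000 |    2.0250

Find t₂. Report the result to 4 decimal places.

t₂ = 2.5000 − 2.0250·(2.5000 − 2.2000) / (2.0250 − (-4.4520))
   = 2.5000 − (0.607500)/(6.477000) = 2.406207

2.4062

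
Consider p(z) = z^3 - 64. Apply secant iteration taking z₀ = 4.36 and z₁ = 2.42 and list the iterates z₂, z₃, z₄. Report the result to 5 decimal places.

3.82687, 4.09418, 3.99587

p(4.36) = 18.8818560, p(2.42) = -49.8275120
z₂ = 2.4200000 − (-49.8275120)·(2.4200000 − 4.3600000) / (-49.8275120 − 18.8818560) = 2.4200000 − (96.6653733)/(-68.7093680) = 3.8268733
p(3.8268733) = -7.9555977
z₃ = 3.8268733 − (-7.9555977)·(3.8268733 − 2.4200000) / (-7.9555977 − (-49.8275120)) = 3.8268733 − (-11.1925178)/(41.8719143) = 4.0941770
p(4.0941770) = 4.6277617
z₄ = 4.0941770 − 4.6277617·(4.0941770 − 3.8268733) / (4.6277617 − (-7.9555977)) = 4.0941770 − (1.2370179)/(12.5833595) = 3.9958711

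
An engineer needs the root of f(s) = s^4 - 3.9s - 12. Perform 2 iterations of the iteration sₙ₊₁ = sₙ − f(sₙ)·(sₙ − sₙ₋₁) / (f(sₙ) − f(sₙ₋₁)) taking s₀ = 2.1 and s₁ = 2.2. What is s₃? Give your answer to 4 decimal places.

f(2.1) = -0.741900, f(2.2) = 2.845600
s₂ = 2.200000 − 2.845600·(2.200000 − 2.100000) / (2.845600 − (-0.741900)) = 2.200000 − (0.284560)/(3.587500) = 2.120680
f(2.120680) = -0.045087
s₃ = 2.120680 − (-0.045087)·(2.120680 − 2.200000) / (-0.045087 − 2.845600) = 2.120680 − (0.003576)/(-2.890687) = 2.121917

2.1219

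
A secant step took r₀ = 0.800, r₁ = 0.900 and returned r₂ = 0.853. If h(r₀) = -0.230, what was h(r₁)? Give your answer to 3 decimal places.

The secant line through (0.800, -0.230) and (0.900, h(r₁)) crosses zero at r₂ = 0.853.
So (0.800, -0.230), (0.900, h(r₁)), (0.853, 0) are collinear:
h(r₁) = -0.230 · (0.900 − 0.853) / (0.800 − 0.853) = -0.230 · (0.04700)/(-0.05300) = 0.20396

0.204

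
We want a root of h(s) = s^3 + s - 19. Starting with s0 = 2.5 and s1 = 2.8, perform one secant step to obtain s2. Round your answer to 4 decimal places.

h(2.5) = -0.875000, h(2.8) = 5.752000
s2 = 2.800000 − 5.752000·(2.800000 − 2.500000) / (5.752000 − (-0.875000)) = 2.800000 − (1.725600)/(6.627000) = 2.539611

2.5396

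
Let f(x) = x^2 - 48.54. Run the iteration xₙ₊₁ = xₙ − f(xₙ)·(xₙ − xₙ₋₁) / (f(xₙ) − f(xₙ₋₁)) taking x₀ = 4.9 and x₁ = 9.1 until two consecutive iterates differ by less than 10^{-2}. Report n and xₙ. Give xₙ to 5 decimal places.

n = 5, xₙ = 6.96706

f(4.9) = -24.5300000, f(9.1) = 34.2700000
x₂ = 9.1000000 − 34.2700000·(4.2000000)/(58.8000000) = 6.6521429;  |Δ| = 2.4478571
f(6.6521429) = -4.2889954
x₃ = 6.6521429 − (-4.2889954)·(-2.4478571)/(-38.5589954) = 6.9244230;  |Δ| = 0.2722801
f(6.9244230) = -0.5923664
x₄ = 6.9244230 − (-0.5923664)·(0.2722801)/(3.6966290) = 6.9680545;  |Δ| = 0.0436315
f(6.9680545) = 0.0137837
x₅ = 6.9680545 − 0.0137837·(0.0436315)/(0.6061501) = 6.9670623;  |Δ| = 0.0009922
|x₅ − x₄| = 0.0009922 < 10^{-2}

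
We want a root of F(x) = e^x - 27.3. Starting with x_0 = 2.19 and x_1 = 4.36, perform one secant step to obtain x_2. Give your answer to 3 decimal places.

2.765

F(2.19) = -18.36479, F(4.36) = 50.95713
x_2 = 4.36000 − 50.95713·(4.36000 − 2.19000) / (50.95713 − (-18.36479)) = 4.36000 − (110.57698)/(69.32192) = 2.76488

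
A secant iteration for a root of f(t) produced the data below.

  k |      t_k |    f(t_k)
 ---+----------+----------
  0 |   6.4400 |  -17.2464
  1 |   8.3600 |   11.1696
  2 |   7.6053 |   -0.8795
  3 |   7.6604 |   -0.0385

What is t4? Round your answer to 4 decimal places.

t4 = 7.6604 − (-0.0385)·(7.6604 − 7.6053) / (-0.0385 − (-0.8795))
   = 7.6604 − (-0.002121)/(0.841000) = 7.662922

7.6629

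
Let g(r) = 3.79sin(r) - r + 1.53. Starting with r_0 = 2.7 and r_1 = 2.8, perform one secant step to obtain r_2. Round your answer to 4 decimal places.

g(2.7) = 0.449770, g(2.8) = -0.000395
r_2 = 2.800000 − (-0.000395)·(2.800000 − 2.700000) / (-0.000395 − 0.449770) = 2.800000 − (-0.000039)/(-0.450165) = 2.799912

2.7999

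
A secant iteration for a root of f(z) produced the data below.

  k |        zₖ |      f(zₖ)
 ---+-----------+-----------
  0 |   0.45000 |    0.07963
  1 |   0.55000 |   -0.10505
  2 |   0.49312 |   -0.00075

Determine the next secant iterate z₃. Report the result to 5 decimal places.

z₃ = 0.49312 − (-0.00075)·(0.49312 − 0.55000) / (-0.00075 − (-0.10505))
   = 0.49312 − (0.0000427)/(0.1043000) = 0.4927110

0.49271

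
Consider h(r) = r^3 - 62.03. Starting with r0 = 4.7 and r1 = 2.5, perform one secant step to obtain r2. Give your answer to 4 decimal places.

h(4.7) = 41.793000, h(2.5) = -46.405000
r2 = 2.500000 − (-46.405000)·(2.500000 − 4.700000) / (-46.405000 − 41.793000) = 2.500000 − (102.091000)/(-88.198000) = 3.657521

3.6575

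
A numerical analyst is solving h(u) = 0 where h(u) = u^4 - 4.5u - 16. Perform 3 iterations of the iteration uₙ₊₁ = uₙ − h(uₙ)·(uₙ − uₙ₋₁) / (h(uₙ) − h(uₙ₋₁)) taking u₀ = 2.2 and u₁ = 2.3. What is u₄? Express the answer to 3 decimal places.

2.262

h(2.2) = -2.47440, h(2.3) = 1.63410
u₂ = 2.30000 − 1.63410·(2.30000 − 2.20000) / (1.63410 − (-2.47440)) = 2.30000 − (0.16341)/(4.10850) = 2.26023
h(2.26023) = -0.07299
u₃ = 2.26023 − (-0.07299)·(2.26023 − 2.30000) / (-0.07299 − 1.63410) = 2.26023 − (0.00290)/(-1.70709) = 2.26193
h(2.26193) = -0.00201
u₄ = 2.26193 − (-0.00201)·(2.26193 − 2.26023) / (-0.00201 − (-0.07299)) = 2.26193 − (0.00000)/(0.07098) = 2.26198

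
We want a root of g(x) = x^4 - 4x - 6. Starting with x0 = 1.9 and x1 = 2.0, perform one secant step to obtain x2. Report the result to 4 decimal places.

1.9221

g(1.9) = -0.567900, g(2.0) = 2.000000
x2 = 2.000000 − 2.000000·(2.000000 − 1.900000) / (2.000000 − (-0.567900)) = 2.000000 − (0.200000)/(2.567900) = 1.922115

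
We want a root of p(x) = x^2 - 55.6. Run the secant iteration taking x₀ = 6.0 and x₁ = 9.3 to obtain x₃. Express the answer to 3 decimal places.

p(6.0) = -19.60000, p(9.3) = 30.89000
x₂ = 9.30000 − 30.89000·(9.30000 − 6.00000) / (30.89000 − (-19.60000)) = 9.30000 − (101.93700)/(50.49000) = 7.28105
p(7.28105) = -2.58637
x₃ = 7.28105 − (-2.58637)·(7.28105 − 9.30000) / (-2.58637 − 30.89000) = 7.28105 − (5.22177)/(-33.47637) = 7.43703

7.437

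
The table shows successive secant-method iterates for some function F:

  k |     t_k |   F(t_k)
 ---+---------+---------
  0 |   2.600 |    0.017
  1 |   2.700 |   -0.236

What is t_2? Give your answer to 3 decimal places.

t_2 = 2.700 − (-0.236)·(2.700 − 2.600) / (-0.236 − 0.017)
   = 2.700 − (-0.02360)/(-0.25300) = 2.60672

2.607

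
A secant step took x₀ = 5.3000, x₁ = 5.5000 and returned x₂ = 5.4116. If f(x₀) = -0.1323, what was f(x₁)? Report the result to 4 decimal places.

The secant line through (5.3000, -0.1323) and (5.5000, f(x₁)) crosses zero at x₂ = 5.4116.
So (5.3000, -0.1323), (5.5000, f(x₁)), (5.4116, 0) are collinear:
f(x₁) = -0.1323 · (5.5000 − 5.4116) / (5.3000 − 5.4116) = -0.1323 · (0.088400)/(-0.111600) = 0.104797

0.1048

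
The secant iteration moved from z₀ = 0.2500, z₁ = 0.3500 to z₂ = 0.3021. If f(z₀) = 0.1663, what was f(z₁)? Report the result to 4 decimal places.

The secant line through (0.2500, 0.1663) and (0.3500, f(z₁)) crosses zero at z₂ = 0.3021.
So (0.2500, 0.1663), (0.3500, f(z₁)), (0.3021, 0) are collinear:
f(z₁) = 0.1663 · (0.3500 − 0.3021) / (0.2500 − 0.3021) = 0.1663 · (0.047900)/(-0.052100) = -0.152894

-0.1529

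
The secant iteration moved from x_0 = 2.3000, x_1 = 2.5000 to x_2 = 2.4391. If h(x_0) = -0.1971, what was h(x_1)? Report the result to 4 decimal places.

0.0863

The secant line through (2.3000, -0.1971) and (2.5000, h(x_1)) crosses zero at x_2 = 2.4391.
So (2.3000, -0.1971), (2.5000, h(x_1)), (2.4391, 0) are collinear:
h(x_1) = -0.1971 · (2.5000 − 2.4391) / (2.3000 − 2.4391) = -0.1971 · (0.060900)/(-0.139100) = 0.086293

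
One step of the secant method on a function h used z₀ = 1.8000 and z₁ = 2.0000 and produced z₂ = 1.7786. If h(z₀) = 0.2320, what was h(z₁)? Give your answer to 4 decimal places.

The secant line through (1.8000, 0.2320) and (2.0000, h(z₁)) crosses zero at z₂ = 1.7786.
So (1.8000, 0.2320), (2.0000, h(z₁)), (1.7786, 0) are collinear:
h(z₁) = 0.2320 · (2.0000 − 1.7786) / (1.8000 − 1.7786) = 0.2320 · (0.221400)/(0.021400) = 2.400224

2.4002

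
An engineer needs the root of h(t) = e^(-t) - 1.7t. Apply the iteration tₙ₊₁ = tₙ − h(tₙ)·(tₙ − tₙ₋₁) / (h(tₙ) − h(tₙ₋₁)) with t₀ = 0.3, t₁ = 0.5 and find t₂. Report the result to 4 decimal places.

0.3973

h(0.3) = 0.230818, h(0.5) = -0.243469
t₂ = 0.500000 − (-0.243469)·(0.500000 − 0.300000) / (-0.243469 − 0.230818) = 0.500000 − (-0.048694)/(-0.474288) = 0.397333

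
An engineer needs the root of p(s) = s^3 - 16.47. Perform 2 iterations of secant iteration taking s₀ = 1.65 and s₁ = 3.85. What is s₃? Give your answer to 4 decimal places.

2.3861

p(1.65) = -11.977875, p(3.85) = 40.596625
s₂ = 3.850000 − 40.596625·(3.850000 − 1.650000) / (40.596625 − (-11.977875)) = 3.850000 − (89.312575)/(52.574500) = 2.151219
p(2.151219) = -6.514714
s₃ = 2.151219 − (-6.514714)·(2.151219 − 3.850000) / (-6.514714 − 40.596625) = 2.151219 − (11.067075)/(-47.111339) = 2.386132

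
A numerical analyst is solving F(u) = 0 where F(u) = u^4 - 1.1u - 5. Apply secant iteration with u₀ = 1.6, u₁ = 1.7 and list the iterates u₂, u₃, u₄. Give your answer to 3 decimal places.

1.612, 1.613, 1.613

F(1.6) = -0.20640, F(1.7) = 1.48210
u₂ = 1.70000 − 1.48210·(1.70000 − 1.60000) / (1.48210 − (-0.20640)) = 1.70000 − (0.14821)/(1.68850) = 1.61222
F(1.61222) = -0.01726
u₃ = 1.61222 − (-0.01726)·(1.61222 − 1.70000) / (-0.01726 − 1.48210) = 1.61222 − (0.00152)/(-1.49936) = 1.61323
F(1.61323) = -0.00142
u₄ = 1.61323 − (-0.00142)·(1.61323 − 1.61222) / (-0.00142 − (-0.01726)) = 1.61323 − (0.00000)/(0.01585) = 1.61332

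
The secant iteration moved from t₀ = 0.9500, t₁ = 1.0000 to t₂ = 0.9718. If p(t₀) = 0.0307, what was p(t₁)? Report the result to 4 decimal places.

The secant line through (0.9500, 0.0307) and (1.0000, p(t₁)) crosses zero at t₂ = 0.9718.
So (0.9500, 0.0307), (1.0000, p(t₁)), (0.9718, 0) are collinear:
p(t₁) = 0.0307 · (1.0000 − 0.9718) / (0.9500 − 0.9718) = 0.0307 · (0.028200)/(-0.021800) = -0.039713

-0.0397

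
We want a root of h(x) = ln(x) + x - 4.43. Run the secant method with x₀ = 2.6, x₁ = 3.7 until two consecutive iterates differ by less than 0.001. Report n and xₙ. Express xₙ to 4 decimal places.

n = 4, xₙ = 3.2510

h(2.6) = -0.874489, h(3.7) = 0.578333
x₂ = 3.700000 − 0.578333·(1.100000)/(1.452821) = 3.262117;  |Δ| = 0.437883
h(3.262117) = 0.014493
x₃ = 3.262117 − 0.014493·(-0.437883)/(-0.563840) = 3.250861;  |Δ| = 0.011255
h(3.250861) = -0.000219
x₄ = 3.250861 − (-0.000219)·(-0.011255)/(-0.014712) = 3.251029;  |Δ| = 0.000167
|x₄ − x₃| = 0.000167 < 0.001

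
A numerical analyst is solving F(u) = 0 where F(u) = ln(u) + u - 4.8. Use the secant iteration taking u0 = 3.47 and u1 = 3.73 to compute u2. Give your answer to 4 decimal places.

F(3.47) = -0.085845, F(3.73) = 0.246408
u2 = 3.730000 − 0.246408·(3.730000 − 3.470000) / (0.246408 − (-0.085845)) = 3.730000 − (0.064066)/(0.332254) = 3.537177

3.5372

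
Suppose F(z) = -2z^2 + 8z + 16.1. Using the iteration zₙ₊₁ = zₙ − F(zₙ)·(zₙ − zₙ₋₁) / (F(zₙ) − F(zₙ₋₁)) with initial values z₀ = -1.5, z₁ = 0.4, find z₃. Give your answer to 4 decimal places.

F(-1.5) = -0.400000, F(0.4) = 18.980000
z₂ = 0.400000 − 18.980000·(0.400000 − (-1.500000)) / (18.980000 − (-0.400000)) = 0.400000 − (36.062000)/(19.380000) = -1.460784
F(-1.460784) = 0.145944
z₃ = -1.460784 − 0.145944·(-1.460784 − 0.400000) / (0.145944 − 18.980000) = -1.460784 − (-0.271570)/(-18.834056) = -1.475203

-1.4752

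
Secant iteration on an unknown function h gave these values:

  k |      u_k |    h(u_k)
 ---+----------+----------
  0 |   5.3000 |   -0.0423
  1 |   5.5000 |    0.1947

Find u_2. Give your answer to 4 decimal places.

5.3357

u_2 = 5.5000 − 0.1947·(5.5000 − 5.3000) / (0.1947 − (-0.0423))
   = 5.5000 − (0.038940)/(0.237000) = 5.335696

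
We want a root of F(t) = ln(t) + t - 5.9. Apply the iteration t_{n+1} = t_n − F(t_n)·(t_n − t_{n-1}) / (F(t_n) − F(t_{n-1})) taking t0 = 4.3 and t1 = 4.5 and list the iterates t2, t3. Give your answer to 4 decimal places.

4.4152, 4.4150

F(4.3) = -0.141385, F(4.5) = 0.104077
t2 = 4.500000 − 0.104077·(4.500000 − 4.300000) / (0.104077 − (-0.141385)) = 4.500000 − (0.020815)/(0.245462) = 4.415199
F(4.415199) = 0.000252
t3 = 4.415199 − 0.000252·(4.415199 − 4.500000) / (0.000252 − 0.104077) = 4.415199 − (-0.000021)/(-0.103826) = 4.414993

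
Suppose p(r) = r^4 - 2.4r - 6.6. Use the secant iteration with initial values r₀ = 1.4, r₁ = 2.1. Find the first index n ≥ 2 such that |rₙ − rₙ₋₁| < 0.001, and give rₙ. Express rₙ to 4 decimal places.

n = 6, rₙ = 1.8198

p(1.4) = -6.118400, p(2.1) = 7.808100
r₂ = 2.100000 − 7.808100·(0.700000)/(13.926500) = 1.707535;  |Δ| = 0.392465
p(1.707535) = -2.196927
r₃ = 1.707535 − (-2.196927)·(-0.392465)/(-10.005027) = 1.793713;  |Δ| = 0.086178
p(1.793713) = -0.553207
r₄ = 1.793713 − (-0.553207)·(0.086178)/(1.643719) = 1.822717;  |Δ| = 0.029004
p(1.822717) = 0.063140
r₅ = 1.822717 − 0.063140·(0.029004)/(0.616348) = 1.819746;  |Δ| = 0.002971
p(1.819746) = -0.001524
r₆ = 1.819746 − (-0.001524)·(-0.002971)/(-0.064664) = 1.819816;  |Δ| = 0.000070
|r₆ − r₅| = 0.000070 < 0.001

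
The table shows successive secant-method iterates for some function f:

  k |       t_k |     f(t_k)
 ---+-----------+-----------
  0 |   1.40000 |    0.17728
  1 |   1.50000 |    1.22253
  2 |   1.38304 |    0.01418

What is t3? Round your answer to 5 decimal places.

1.38167

t3 = 1.38304 − 0.01418·(1.38304 − 1.50000) / (0.01418 − 1.22253)
   = 1.38304 − (-0.0016585)/(-1.2083500) = 1.3816675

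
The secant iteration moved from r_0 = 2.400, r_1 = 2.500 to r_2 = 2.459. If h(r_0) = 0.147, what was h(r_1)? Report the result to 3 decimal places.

The secant line through (2.400, 0.147) and (2.500, h(r_1)) crosses zero at r_2 = 2.459.
So (2.400, 0.147), (2.500, h(r_1)), (2.459, 0) are collinear:
h(r_1) = 0.147 · (2.500 − 2.459) / (2.400 − 2.459) = 0.147 · (0.04100)/(-0.05900) = -0.10215

-0.102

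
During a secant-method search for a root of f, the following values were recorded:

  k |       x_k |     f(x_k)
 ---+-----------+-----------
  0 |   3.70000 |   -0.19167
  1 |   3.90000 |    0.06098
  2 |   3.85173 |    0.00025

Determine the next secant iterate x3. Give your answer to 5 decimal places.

x3 = 3.85173 − 0.00025·(3.85173 − 3.90000) / (0.00025 − 0.06098)
   = 3.85173 − (-0.0000121)/(-0.0607300) = 3.8515313

3.85153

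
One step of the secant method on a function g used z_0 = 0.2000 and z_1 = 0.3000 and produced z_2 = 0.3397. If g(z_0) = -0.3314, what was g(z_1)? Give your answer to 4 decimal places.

The secant line through (0.2000, -0.3314) and (0.3000, g(z_1)) crosses zero at z_2 = 0.3397.
So (0.2000, -0.3314), (0.3000, g(z_1)), (0.3397, 0) are collinear:
g(z_1) = -0.3314 · (0.3000 − 0.3397) / (0.2000 − 0.3397) = -0.3314 · (-0.039700)/(-0.139700) = -0.094177

-0.0942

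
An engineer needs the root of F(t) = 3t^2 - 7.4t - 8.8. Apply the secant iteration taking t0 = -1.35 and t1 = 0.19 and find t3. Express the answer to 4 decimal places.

F(-1.35) = 6.657500, F(0.19) = -10.097700
t2 = 0.190000 − (-10.097700)·(0.190000 − (-1.350000)) / (-10.097700 − 6.657500) = 0.190000 − (-15.550458)/(-16.755200) = -0.738097
F(-0.738097) = -1.703716
t3 = -0.738097 − (-1.703716)·(-0.738097 − 0.190000) / (-1.703716 − (-10.097700)) = -0.738097 − (1.581214)/(8.393984) = -0.926472

-0.9265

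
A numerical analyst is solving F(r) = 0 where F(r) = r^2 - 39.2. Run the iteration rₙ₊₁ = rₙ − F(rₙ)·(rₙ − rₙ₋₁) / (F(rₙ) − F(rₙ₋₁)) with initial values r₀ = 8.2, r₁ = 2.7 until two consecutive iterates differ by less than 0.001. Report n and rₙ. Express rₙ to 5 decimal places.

n = 6, rₙ = 6.26099

F(8.2) = 28.0400000, F(2.7) = -31.9100000
r₂ = 2.7000000 − (-31.9100000)·(-5.5000000)/(-59.9500000) = 5.6275229;  |Δ| = 2.9275229
F(5.6275229) = -7.5309856
r₃ = 5.6275229 − (-7.5309856)·(2.9275229)/(24.3790144) = 6.5318718;  |Δ| = 0.9043488
F(6.5318718) = 3.4653487
r₄ = 6.5318718 − 3.4653487·(0.9043488)/(10.9963343) = 6.2468782;  |Δ| = 0.2849935
F(6.2468782) = -0.1765123
r₅ = 6.2468782 − (-0.1765123)·(-0.2849935)/(-3.6418610) = 6.2606912;  |Δ| = 0.0138130
F(6.2606912) = -0.0037458
r₆ = 6.2606912 − (-0.0037458)·(0.0138130)/(0.1727664) = 6.2609907;  |Δ| = 0.0002995
|r₆ − r₅| = 0.0002995 < 0.001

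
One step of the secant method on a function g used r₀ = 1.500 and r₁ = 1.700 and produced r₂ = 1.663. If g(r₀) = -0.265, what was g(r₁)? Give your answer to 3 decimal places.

The secant line through (1.500, -0.265) and (1.700, g(r₁)) crosses zero at r₂ = 1.663.
So (1.500, -0.265), (1.700, g(r₁)), (1.663, 0) are collinear:
g(r₁) = -0.265 · (1.700 − 1.663) / (1.500 − 1.663) = -0.265 · (0.03700)/(-0.16300) = 0.06015

0.060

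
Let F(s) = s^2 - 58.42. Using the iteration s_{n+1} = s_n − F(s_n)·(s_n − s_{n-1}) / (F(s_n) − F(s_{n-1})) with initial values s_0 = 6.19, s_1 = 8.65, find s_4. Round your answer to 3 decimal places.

F(6.19) = -20.10390, F(8.65) = 16.40250
s_2 = 8.65000 − 16.40250·(8.65000 − 6.19000) / (16.40250 − (-20.10390)) = 8.65000 − (40.35015)/(36.50640) = 7.54471
F(7.54471) = -1.49735
s_3 = 7.54471 − (-1.49735)·(7.54471 − 8.65000) / (-1.49735 − 16.40250) = 7.54471 − (1.65500)/(-17.89985) = 7.63717
F(7.63717) = -0.09365
s_4 = 7.63717 − (-0.09365)·(7.63717 − 7.54471) / (-0.09365 − (-1.49735)) = 7.63717 − (-0.00866)/(1.40370) = 7.64334

7.643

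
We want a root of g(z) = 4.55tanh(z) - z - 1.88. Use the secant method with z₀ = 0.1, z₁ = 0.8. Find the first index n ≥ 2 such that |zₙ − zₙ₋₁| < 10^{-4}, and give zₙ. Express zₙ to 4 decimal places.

n = 6, zₙ = 0.6165

g(0.1) = -1.526511, g(0.8) = 0.341367
z₂ = 0.800000 − 0.341367·(0.700000)/(1.867878) = 0.672070;  |Δ| = 0.127930
g(0.672070) = 0.115777
z₃ = 0.672070 − 0.115777·(-0.127930)/(-0.225590) = 0.606414;  |Δ| = 0.065656
g(0.606414) = -0.022143
z₄ = 0.606414 − (-0.022143)·(-0.065656)/(-0.137920) = 0.616955;  |Δ| = 0.010541
g(0.616955) = 0.001016
z₅ = 0.616955 − 0.001016·(0.010541)/(0.023158) = 0.616493;  |Δ| = 0.000462
g(0.616493) = 0.000008
z₆ = 0.616493 − 0.000008·(-0.000462)/(-0.001007) = 0.616489;  |Δ| = 0.000004
|z₆ − z₅| = 0.000004 < 10^{-4}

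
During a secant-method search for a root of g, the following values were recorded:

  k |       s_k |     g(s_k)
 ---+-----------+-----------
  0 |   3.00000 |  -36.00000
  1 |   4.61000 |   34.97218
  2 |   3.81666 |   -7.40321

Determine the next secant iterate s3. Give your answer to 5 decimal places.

s3 = 3.81666 − (-7.40321)·(3.81666 − 4.61000) / (-7.40321 − 34.97218)
   = 3.81666 − (5.8732626)/(-42.3753900) = 3.9552608

3.95526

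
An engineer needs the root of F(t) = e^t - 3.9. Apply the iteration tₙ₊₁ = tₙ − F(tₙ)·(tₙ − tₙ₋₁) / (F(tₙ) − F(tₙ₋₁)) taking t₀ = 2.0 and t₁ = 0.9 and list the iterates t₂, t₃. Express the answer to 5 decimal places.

F(2.0) = 3.4890561, F(0.9) = -1.4403969
t₂ = 0.9000000 − (-1.4403969)·(0.9000000 − 2.0000000) / (-1.4403969 − 3.4890561) = 0.9000000 − (1.5844366)/(-4.9294530) = 1.2214224
F(1.2214224) = -0.5079909
t₃ = 1.2214224 − (-0.5079909)·(1.2214224 − 0.9000000) / (-0.5079909 − (-1.4403969)) = 1.2214224 − (-0.1632797)/(0.9324060) = 1.3965389

1.22142, 1.39654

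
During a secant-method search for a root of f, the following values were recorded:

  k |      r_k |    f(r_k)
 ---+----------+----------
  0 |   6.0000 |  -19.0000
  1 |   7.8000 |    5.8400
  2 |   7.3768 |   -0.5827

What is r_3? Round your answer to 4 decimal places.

7.4152

r_3 = 7.3768 − (-0.5827)·(7.3768 − 7.8000) / (-0.5827 − 5.8400)
   = 7.3768 − (0.246599)/(-6.422700) = 7.415195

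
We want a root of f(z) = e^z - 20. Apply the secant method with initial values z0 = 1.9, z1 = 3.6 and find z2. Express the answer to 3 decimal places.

2.657

f(1.9) = -13.31411, f(3.6) = 16.59823
z2 = 3.60000 − 16.59823·(3.60000 − 1.90000) / (16.59823 − (-13.31411)) = 3.60000 − (28.21700)/(29.91234) = 2.65668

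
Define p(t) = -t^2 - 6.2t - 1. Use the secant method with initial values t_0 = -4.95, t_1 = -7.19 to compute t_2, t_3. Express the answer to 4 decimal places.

-5.8233, -5.9985

p(-4.95) = 5.187500, p(-7.19) = -8.118100
t_2 = -7.190000 − (-8.118100)·(-7.190000 − (-4.950000)) / (-8.118100 − 5.187500) = -7.190000 − (18.184544)/(-13.305600) = -5.823316
p(-5.823316) = 1.193547
t_3 = -5.823316 − 1.193547·(-5.823316 − (-7.190000)) / (1.193547 − (-8.118100)) = -5.823316 − (1.631201)/(9.311647) = -5.998495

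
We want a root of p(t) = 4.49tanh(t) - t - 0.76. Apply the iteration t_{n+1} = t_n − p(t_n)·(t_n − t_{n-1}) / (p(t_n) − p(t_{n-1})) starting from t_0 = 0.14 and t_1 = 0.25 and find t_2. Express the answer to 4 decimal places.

0.2230

p(0.14) = -0.275475, p(0.25) = 0.089685
t_2 = 0.250000 − 0.089685·(0.250000 − 0.140000) / (0.089685 − (-0.275475)) = 0.250000 − (0.009865)/(0.365160) = 0.222984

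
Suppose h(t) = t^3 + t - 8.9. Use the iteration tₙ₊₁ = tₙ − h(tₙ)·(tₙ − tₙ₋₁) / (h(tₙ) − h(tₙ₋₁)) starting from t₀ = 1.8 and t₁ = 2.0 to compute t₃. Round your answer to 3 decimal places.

1.912

h(1.8) = -1.26800, h(2.0) = 1.10000
t₂ = 2.00000 − 1.10000·(2.00000 − 1.80000) / (1.10000 − (-1.26800)) = 2.00000 − (0.22000)/(2.36800) = 1.90709
h(1.90709) = -0.05678
t₃ = 1.90709 − (-0.05678)·(1.90709 − 2.00000) / (-0.05678 − 1.10000) = 1.90709 − (0.00528)/(-1.15678) = 1.91166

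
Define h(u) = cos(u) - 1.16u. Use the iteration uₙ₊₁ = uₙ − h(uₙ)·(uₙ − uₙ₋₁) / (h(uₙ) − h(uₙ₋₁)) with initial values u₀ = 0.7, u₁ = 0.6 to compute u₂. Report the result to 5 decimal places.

0.67328

h(0.7) = -0.0471578, h(0.6) = 0.1293356
u₂ = 0.6000000 − 0.1293356·(0.6000000 − 0.7000000) / (0.1293356 − (-0.0471578)) = 0.6000000 − (-0.0129336)/(0.1764934) = 0.6732807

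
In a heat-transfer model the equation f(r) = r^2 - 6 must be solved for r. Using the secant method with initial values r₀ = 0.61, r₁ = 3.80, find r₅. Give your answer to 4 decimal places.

f(0.61) = -5.627900, f(3.80) = 8.440000
r₂ = 3.800000 − 8.440000·(3.800000 − 0.610000) / (8.440000 − (-5.627900)) = 3.800000 − (26.923600)/(14.067900) = 1.886168
f(1.886168) = -2.442371
r₃ = 1.886168 − (-2.442371)·(1.886168 − 3.800000) / (-2.442371 − 8.440000) = 1.886168 − (4.674288)/(-10.882371) = 2.315696
f(2.315696) = -0.637551
r₄ = 2.315696 − (-0.637551)·(2.315696 − 1.886168) / (-0.637551 − (-2.442371)) = 2.315696 − (-0.273846)/(1.804820) = 2.467427
f(2.467427) = 0.088195
r₅ = 2.467427 − 0.088195·(2.467427 − 2.315696) / (0.088195 − (-0.637551)) = 2.467427 − (0.013382)/(0.725745) = 2.448988

2.4490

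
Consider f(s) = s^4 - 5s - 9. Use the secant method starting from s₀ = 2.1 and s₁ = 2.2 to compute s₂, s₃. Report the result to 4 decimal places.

2.1015, 2.1016

f(2.1) = -0.051900, f(2.2) = 3.425600
s₂ = 2.200000 − 3.425600·(2.200000 − 2.100000) / (3.425600 − (-0.051900)) = 2.200000 − (0.342560)/(3.477500) = 2.101492
f(2.101492) = -0.004017
s₃ = 2.101492 − (-0.004017)·(2.101492 − 2.200000) / (-0.004017 − 3.425600) = 2.101492 − (0.000396)/(-3.429617) = 2.101608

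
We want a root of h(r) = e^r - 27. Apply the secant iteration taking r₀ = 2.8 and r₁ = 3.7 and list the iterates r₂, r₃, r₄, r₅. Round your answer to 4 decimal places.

h(2.8) = -10.555353, h(3.7) = 13.447304
r₂ = 3.700000 − 13.447304·(3.700000 − 2.800000) / (13.447304 − (-10.555353)) = 3.700000 − (12.102574)/(24.002658) = 3.195782
h(3.195782) = -2.570732
r₃ = 3.195782 − (-2.570732)·(3.195782 − 3.700000) / (-2.570732 − 13.447304) = 3.195782 − (1.296210)/(-16.018036) = 3.276704
h(3.276704) = -0.511682
r₄ = 3.276704 − (-0.511682)·(3.276704 − 3.195782) / (-0.511682 − (-2.570732)) = 3.276704 − (-0.041406)/(2.059050) = 3.296813
h(3.296813) = 0.026374
r₅ = 3.296813 − 0.026374·(3.296813 − 3.276704) / (0.026374 − (-0.511682)) = 3.296813 − (0.000530)/(0.538056) = 3.295827

3.1958, 3.2767, 3.2968, 3.2958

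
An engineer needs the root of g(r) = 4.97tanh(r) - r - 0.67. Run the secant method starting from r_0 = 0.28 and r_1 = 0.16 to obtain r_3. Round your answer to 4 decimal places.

g(0.28) = 0.406338, g(0.16) = -0.041517
r_2 = 0.160000 − (-0.041517)·(0.160000 − 0.280000) / (-0.041517 − 0.406338) = 0.160000 − (0.004982)/(-0.447855) = 0.171124
g(0.171124) = 0.001157
r_3 = 0.171124 − 0.001157·(0.171124 − 0.160000) / (0.001157 − (-0.041517)) = 0.171124 − (0.000013)/(0.042674) = 0.170822

0.1708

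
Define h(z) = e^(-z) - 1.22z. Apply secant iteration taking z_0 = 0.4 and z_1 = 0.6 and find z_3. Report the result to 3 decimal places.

h(0.4) = 0.18232, h(0.6) = -0.18319
z_2 = 0.60000 − (-0.18319)·(0.60000 − 0.40000) / (-0.18319 − 0.18232) = 0.60000 − (-0.03664)/(-0.36551) = 0.49976
h(0.49976) = -0.00304
z_3 = 0.49976 − (-0.00304)·(0.49976 − 0.60000) / (-0.00304 − (-0.18319)) = 0.49976 − (0.00030)/(0.18015) = 0.49807

0.498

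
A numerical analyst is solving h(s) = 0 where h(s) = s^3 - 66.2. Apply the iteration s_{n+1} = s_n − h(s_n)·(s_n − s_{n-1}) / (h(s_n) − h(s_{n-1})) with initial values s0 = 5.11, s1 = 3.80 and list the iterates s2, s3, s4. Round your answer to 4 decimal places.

3.9889, 4.0489, 4.0453

h(5.11) = 67.232831, h(3.80) = -11.328000
s2 = 3.800000 − (-11.328000)·(3.800000 − 5.110000) / (-11.328000 − 67.232831) = 3.800000 − (14.839680)/(-78.560831) = 3.988894
h(3.988894) = -2.731603
s3 = 3.988894 − (-2.731603)·(3.988894 − 3.800000) / (-2.731603 − (-11.328000)) = 3.988894 − (-0.515984)/(8.596397) = 4.048917
h(4.048917) = 0.176867
s4 = 4.048917 − 0.176867·(4.048917 − 3.988894) / (0.176867 − (-2.731603)) = 4.048917 − (0.010616)/(2.908470) = 4.045267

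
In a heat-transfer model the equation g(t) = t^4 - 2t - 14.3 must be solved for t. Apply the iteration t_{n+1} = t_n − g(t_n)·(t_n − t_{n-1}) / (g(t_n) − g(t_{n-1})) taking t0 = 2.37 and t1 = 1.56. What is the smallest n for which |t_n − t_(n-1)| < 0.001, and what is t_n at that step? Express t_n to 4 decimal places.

g(2.37) = 12.509566, g(1.56) = -11.497591
t2 = 1.560000 − (-11.497591)·(-0.810000)/(-24.007157) = 1.947928;  |Δ| = 0.387928
g(1.947928) = -3.798206
t3 = 1.947928 − (-3.798206)·(0.387928)/(7.699385) = 2.139298;  |Δ| = 0.191370
g(2.139298) = 2.366631
t4 = 2.139298 − 2.366631·(0.191370)/(6.164837) = 2.065833;  |Δ| = 0.073465
g(2.065833) = -0.218708
t5 = 2.065833 − (-0.218708)·(-0.073465)/(-2.585339) = 2.072047;  |Δ| = 0.006215
g(2.072047) = -0.010980
t6 = 2.072047 − (-0.010980)·(0.006215)/(0.207728) = 2.072376;  |Δ| = 0.000328
|t6 − t5| = 0.000328 < 0.001

n = 6, t_n = 2.0724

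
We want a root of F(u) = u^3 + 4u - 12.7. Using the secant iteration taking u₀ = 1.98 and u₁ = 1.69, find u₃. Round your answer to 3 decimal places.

F(1.98) = 2.98239, F(1.69) = -1.11319
u₂ = 1.69000 − (-1.11319)·(1.69000 − 1.98000) / (-1.11319 − 2.98239) = 1.69000 − (0.32283)/(-4.09558) = 1.76882
F(1.76882) = -0.09053
u₃ = 1.76882 − (-0.09053)·(1.76882 − 1.69000) / (-0.09053 − (-1.11319)) = 1.76882 − (-0.00714)/(1.02266) = 1.77580

1.776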